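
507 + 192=699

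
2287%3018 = 2287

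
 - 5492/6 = - 2746/3= - 915.33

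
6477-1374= 5103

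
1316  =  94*14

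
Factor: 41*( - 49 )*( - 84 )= 168756= 2^2 * 3^1*7^3*41^1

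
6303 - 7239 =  - 936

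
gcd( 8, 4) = 4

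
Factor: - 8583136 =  - 2^5*19^2 * 743^1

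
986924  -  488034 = 498890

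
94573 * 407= 38491211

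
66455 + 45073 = 111528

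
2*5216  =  10432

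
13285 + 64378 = 77663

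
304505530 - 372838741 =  - 68333211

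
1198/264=599/132 = 4.54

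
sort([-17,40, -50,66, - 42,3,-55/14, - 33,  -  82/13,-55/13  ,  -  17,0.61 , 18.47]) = [-50, - 42, - 33, - 17, - 17,  -  82/13,-55/13, - 55/14,0.61, 3,18.47, 40,66]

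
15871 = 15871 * 1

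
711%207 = 90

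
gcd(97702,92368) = 2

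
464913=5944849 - 5479936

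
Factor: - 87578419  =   - 41^2* 53^1*983^1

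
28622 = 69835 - 41213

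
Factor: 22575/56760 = 2^( - 3) *5^1 *7^1*11^( - 1)  =  35/88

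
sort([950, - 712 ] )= [ - 712,950] 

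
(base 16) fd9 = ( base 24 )711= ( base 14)169B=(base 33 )3nv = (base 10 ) 4057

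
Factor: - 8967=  - 3^1*7^2*61^1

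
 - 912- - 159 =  - 753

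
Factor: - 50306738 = - 2^1 * 31^1*311^1*2609^1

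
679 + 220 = 899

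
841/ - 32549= - 841/32549 = -0.03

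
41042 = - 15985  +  57027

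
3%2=1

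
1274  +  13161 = 14435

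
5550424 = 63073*88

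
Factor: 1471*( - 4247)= -31^1*137^1 *1471^1 = - 6247337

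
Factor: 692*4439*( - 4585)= - 14084147980 = - 2^2*5^1*7^1*23^1*131^1*173^1*193^1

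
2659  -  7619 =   -  4960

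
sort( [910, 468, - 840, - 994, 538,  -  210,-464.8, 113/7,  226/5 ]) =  [- 994, - 840, - 464.8,-210,113/7,226/5,468, 538, 910]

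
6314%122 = 92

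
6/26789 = 6/26789 = 0.00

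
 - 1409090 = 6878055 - 8287145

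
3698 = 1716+1982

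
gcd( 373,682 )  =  1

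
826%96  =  58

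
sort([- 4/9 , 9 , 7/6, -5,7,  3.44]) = [  -  5,-4/9 , 7/6,3.44,7 , 9] 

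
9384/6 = 1564 = 1564.00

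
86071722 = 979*87918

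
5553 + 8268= 13821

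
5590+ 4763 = 10353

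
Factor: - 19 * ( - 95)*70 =126350 = 2^1*5^2*7^1 * 19^2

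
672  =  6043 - 5371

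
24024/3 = 8008 = 8008.00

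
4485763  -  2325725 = 2160038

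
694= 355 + 339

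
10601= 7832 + 2769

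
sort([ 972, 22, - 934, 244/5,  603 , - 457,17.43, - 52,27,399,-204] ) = [ - 934,  -  457, - 204, - 52,  17.43 , 22,27, 244/5,  399,  603,972] 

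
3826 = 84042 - 80216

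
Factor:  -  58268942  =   - 2^1*53^1*549707^1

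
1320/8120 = 33/203 = 0.16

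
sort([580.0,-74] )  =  [- 74,580.0]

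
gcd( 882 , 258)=6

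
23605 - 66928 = - 43323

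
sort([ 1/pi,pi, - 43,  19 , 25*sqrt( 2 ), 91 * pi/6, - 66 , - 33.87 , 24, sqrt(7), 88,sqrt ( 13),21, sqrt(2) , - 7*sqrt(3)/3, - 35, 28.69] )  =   [-66 , - 43 ,- 35, - 33.87, - 7*sqrt( 3) /3 , 1/pi, sqrt ( 2) , sqrt ( 7), pi , sqrt( 13),19,21,24,  28.69,25*sqrt( 2), 91*pi/6,88] 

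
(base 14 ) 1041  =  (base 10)2801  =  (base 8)5361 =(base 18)8BB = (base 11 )2117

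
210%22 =12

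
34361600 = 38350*896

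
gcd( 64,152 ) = 8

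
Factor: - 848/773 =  - 2^4*53^1*773^( - 1 )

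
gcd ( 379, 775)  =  1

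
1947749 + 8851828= 10799577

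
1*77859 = 77859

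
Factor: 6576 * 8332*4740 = 2^8*3^2*5^1*79^1*137^1 * 2083^1  =  259710439680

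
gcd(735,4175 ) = 5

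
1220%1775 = 1220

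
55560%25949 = 3662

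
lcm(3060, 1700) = 15300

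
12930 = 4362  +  8568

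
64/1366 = 32/683= 0.05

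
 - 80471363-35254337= - 115725700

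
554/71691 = 554/71691 = 0.01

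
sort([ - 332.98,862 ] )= [ - 332.98, 862] 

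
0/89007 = 0 = 0.00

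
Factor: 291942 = 2^1*3^2*7^2*331^1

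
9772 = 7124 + 2648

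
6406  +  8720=15126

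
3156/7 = 3156/7 = 450.86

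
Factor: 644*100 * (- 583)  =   - 2^4*5^2*7^1*11^1 * 23^1*53^1 = - 37545200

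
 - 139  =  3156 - 3295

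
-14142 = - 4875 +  - 9267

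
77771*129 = 10032459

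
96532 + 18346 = 114878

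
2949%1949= 1000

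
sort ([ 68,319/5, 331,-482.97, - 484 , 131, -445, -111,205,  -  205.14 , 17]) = [  -  484,-482.97, - 445, - 205.14, - 111, 17,319/5,68, 131,205,  331] 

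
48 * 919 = 44112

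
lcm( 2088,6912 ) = 200448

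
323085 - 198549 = 124536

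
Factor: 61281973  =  19^1 * 1213^1*2659^1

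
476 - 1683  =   - 1207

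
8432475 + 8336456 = 16768931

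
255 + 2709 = 2964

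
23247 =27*861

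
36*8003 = 288108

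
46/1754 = 23/877 = 0.03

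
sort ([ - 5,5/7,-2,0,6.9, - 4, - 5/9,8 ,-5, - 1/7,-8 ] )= [-8 , - 5,-5, - 4,- 2,-5/9,  -  1/7,0,5/7, 6.9,8]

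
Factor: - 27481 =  - 27481^1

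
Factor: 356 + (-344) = 12   =  2^2*3^1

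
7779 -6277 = 1502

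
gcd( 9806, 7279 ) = 1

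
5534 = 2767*2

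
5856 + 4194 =10050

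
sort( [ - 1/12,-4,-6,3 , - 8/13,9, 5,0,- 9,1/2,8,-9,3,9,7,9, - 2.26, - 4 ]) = [-9, - 9,-6,-4 , -4,  -  2.26, - 8/13, - 1/12,0,1/2,3, 3, 5,7, 8 , 9,9,9]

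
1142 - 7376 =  - 6234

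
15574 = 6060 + 9514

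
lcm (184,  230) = 920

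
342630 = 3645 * 94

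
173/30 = 5 + 23/30 = 5.77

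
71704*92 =6596768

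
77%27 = 23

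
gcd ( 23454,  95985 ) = 9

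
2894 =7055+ - 4161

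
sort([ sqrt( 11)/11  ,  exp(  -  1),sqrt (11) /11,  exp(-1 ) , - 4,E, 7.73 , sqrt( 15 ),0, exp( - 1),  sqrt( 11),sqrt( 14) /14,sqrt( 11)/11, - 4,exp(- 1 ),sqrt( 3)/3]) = [ - 4, - 4,  0 , sqrt( 14) /14,  sqrt( 11)/11, sqrt( 11) /11,  sqrt( 11) /11, exp(- 1),  exp(-1 ), exp(-1 ), exp( - 1 ) , sqrt( 3)/3,  E,sqrt ( 11 ) , sqrt( 15 ),7.73]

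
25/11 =2 + 3/11 = 2.27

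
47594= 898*53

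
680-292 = 388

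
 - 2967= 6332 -9299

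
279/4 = 69 + 3/4 = 69.75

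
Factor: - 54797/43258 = -2^(-1)*37^1 * 43^( - 1)*503^ ( - 1)*1481^1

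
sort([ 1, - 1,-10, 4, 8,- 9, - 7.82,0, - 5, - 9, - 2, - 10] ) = [  -  10, - 10, - 9, - 9, - 7.82, - 5, - 2, - 1,0,1,4, 8]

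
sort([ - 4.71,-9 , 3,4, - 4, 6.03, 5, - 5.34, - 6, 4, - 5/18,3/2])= [-9, - 6, - 5.34,-4.71, - 4, - 5/18, 3/2, 3, 4, 4,5 , 6.03]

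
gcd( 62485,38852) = 1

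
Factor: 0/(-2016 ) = 0  =  0^1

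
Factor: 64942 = 2^1*19^1*1709^1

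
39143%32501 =6642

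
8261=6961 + 1300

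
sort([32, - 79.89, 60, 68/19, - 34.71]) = [-79.89,  -  34.71, 68/19 , 32,60 ]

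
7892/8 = 1973/2 = 986.50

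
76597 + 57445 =134042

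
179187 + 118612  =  297799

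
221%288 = 221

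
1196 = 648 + 548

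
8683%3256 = 2171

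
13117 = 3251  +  9866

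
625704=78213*8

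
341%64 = 21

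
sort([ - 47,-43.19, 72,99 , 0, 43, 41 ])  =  [  -  47, - 43.19, 0, 41,43,72,  99 ]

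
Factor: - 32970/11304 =- 35/12  =  - 2^( - 2)*3^ ( - 1) * 5^1 * 7^1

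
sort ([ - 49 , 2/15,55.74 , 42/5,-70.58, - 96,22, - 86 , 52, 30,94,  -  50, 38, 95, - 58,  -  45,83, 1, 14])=[  -  96, - 86, - 70.58, - 58 ,  -  50,  -  49, - 45 , 2/15,1, 42/5, 14,22,  30,38, 52,55.74,83, 94,95]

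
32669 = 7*4667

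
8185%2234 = 1483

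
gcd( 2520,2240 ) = 280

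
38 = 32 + 6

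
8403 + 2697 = 11100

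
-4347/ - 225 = 19 + 8/25 =19.32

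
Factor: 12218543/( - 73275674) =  - 2^( - 1)*23^1*47^1 * 89^1*127^1 * 1069^(-1 )*34273^( - 1)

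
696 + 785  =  1481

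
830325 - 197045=633280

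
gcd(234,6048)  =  18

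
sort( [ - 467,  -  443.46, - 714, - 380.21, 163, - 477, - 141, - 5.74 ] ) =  [ - 714, - 477, - 467, - 443.46 , - 380.21, - 141, - 5.74,  163 ]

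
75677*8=605416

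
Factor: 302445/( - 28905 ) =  - 3^1*11^1*13^1*41^( - 1) = - 429/41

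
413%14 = 7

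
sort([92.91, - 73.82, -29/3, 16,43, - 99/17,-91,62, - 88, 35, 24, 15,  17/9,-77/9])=[- 91, - 88, -73.82, - 29/3,-77/9, - 99/17, 17/9, 15, 16, 24, 35, 43 , 62, 92.91]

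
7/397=7/397= 0.02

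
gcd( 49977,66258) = 81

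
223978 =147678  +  76300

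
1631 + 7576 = 9207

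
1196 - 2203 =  - 1007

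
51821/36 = 51821/36 = 1439.47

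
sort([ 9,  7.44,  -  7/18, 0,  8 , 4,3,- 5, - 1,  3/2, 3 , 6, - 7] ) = [  -  7, - 5,-1, - 7/18, 0, 3/2, 3, 3, 4,6, 7.44, 8,9] 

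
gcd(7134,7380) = 246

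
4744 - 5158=-414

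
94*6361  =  597934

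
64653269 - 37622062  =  27031207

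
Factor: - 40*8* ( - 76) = 24320 = 2^8*5^1 * 19^1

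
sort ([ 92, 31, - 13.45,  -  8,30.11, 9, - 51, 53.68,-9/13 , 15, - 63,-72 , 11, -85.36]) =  [ - 85.36,-72,-63,  -  51,  -  13.45, - 8, - 9/13, 9, 11, 15, 30.11,31, 53.68, 92 ] 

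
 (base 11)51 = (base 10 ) 56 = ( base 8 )70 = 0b111000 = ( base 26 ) 24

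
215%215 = 0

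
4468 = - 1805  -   - 6273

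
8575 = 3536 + 5039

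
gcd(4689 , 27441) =9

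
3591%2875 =716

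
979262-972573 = 6689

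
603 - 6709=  -6106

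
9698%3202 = 92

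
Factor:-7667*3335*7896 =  - 201896337720 = - 2^3*3^1*5^1*7^1*11^1*17^1*23^1 *29^1*41^1 *47^1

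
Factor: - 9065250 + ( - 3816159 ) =-12881409 = - 3^1*107^1* 40129^1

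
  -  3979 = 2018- 5997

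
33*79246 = 2615118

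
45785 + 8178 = 53963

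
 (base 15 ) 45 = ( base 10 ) 65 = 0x41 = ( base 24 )2h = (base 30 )25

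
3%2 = 1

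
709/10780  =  709/10780= 0.07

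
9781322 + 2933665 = 12714987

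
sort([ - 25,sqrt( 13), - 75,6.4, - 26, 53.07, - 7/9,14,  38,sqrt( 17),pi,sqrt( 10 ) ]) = [ - 75, - 26, - 25,- 7/9, pi,sqrt(10 ),sqrt( 13 ),  sqrt ( 17), 6.4,14,38, 53.07] 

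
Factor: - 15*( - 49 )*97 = 71295 = 3^1*5^1*7^2 * 97^1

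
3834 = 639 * 6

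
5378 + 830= 6208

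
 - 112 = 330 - 442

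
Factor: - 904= - 2^3*113^1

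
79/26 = 3+1/26= 3.04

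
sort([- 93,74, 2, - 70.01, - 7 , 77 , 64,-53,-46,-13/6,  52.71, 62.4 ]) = [ - 93 , - 70.01 , - 53, - 46,-7 , - 13/6,2, 52.71,62.4 , 64, 74, 77 ]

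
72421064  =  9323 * 7768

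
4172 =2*2086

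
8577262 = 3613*2374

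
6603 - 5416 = 1187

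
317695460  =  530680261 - 212984801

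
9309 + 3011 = 12320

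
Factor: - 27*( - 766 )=20682  =  2^1*3^3*383^1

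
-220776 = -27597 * 8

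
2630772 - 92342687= - 89711915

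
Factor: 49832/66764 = 12458/16691=2^1*6229^1*16691^( - 1) 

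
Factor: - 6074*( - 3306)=20080644 = 2^2*3^1*19^1*29^1 *3037^1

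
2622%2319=303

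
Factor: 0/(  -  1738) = 0^1 = 0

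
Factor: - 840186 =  - 2^1 * 3^3  *  15559^1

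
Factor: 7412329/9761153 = 71^1*197^( - 1) * 49549^( - 1)*104399^1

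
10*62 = 620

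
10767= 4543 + 6224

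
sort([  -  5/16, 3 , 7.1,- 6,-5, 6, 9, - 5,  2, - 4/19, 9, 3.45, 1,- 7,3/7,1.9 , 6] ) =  [ - 7, - 6, - 5, - 5, - 5/16, - 4/19,3/7, 1, 1.9, 2,3,3.45,6, 6, 7.1,9,  9]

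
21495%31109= 21495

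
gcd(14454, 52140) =66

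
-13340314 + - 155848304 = - 169188618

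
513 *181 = 92853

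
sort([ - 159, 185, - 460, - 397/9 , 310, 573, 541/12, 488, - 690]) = [ - 690, - 460, - 159,-397/9,541/12, 185,  310, 488, 573]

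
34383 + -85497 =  - 51114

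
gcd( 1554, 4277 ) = 7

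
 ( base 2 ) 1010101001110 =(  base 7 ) 21621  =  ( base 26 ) 81K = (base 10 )5454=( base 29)6e2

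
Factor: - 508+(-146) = -654   =  - 2^1*3^1*109^1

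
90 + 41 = 131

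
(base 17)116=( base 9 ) 376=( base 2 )100111000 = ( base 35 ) 8w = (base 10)312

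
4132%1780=572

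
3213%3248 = 3213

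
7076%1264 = 756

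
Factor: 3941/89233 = 7^1*17^( - 1 )*29^( - 1)*181^( - 1) * 563^1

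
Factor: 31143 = 3^1 * 7^1 * 1483^1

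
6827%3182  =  463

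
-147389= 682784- 830173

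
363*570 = 206910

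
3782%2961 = 821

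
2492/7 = 356 = 356.00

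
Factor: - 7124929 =-7^1*1017847^1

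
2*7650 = 15300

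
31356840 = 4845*6472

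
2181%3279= 2181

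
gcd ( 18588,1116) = 12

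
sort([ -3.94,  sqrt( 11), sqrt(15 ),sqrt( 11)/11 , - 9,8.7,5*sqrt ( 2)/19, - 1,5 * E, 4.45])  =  [-9,  -  3.94, - 1, sqrt(11)/11,5 * sqrt(2) /19, sqrt( 11),sqrt(15),4.45,8.7, 5*E]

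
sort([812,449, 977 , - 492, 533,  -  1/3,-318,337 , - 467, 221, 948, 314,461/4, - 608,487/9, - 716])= [- 716, - 608,-492, - 467, - 318, - 1/3, 487/9, 461/4, 221, 314,337, 449, 533,  812 , 948, 977 ]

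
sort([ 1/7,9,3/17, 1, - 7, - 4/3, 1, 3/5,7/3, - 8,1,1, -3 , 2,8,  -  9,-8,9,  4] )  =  [-9,-8,-8, - 7, - 3, - 4/3,1/7,3/17,3/5,1,  1,1, 1,2,  7/3,4,8,9,9 ]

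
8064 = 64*126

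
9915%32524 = 9915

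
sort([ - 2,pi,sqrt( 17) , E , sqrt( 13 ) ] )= [ - 2,E , pi,sqrt( 13),sqrt( 17)]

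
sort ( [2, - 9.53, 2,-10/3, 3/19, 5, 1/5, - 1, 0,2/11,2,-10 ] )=[ - 10, - 9.53, - 10/3,-1,0, 3/19,2/11, 1/5,2, 2, 2, 5 ]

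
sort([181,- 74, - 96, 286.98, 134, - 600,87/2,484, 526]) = [ -600, - 96, - 74,87/2, 134, 181, 286.98,484,526 ]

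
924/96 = 9 + 5/8 =9.62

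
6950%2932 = 1086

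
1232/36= 308/9 = 34.22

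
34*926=31484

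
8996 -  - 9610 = 18606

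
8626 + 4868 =13494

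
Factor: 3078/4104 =2^(-2) * 3^1 = 3/4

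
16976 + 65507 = 82483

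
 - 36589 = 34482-71071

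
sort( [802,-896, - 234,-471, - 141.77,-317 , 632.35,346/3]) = [- 896, -471,  -  317, - 234, - 141.77 , 346/3,632.35,802]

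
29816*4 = 119264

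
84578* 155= 13109590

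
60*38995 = 2339700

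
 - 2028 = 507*(-4 )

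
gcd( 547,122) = 1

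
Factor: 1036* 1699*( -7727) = -2^2 * 7^1*37^1 *1699^1* 7727^1 = - 13600787228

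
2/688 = 1/344 = 0.00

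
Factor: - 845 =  - 5^1*13^2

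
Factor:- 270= - 2^1*3^3*5^1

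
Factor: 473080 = 2^3 * 5^1*11827^1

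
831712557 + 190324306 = 1022036863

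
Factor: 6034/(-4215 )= -2^1*3^( - 1) * 5^( - 1)*7^1*281^(  -  1 )*431^1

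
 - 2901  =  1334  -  4235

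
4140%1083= 891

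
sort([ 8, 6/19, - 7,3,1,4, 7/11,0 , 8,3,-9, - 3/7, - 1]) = [ - 9, - 7,-1,-3/7, 0,6/19,  7/11,1,3,  3,4, 8, 8 ] 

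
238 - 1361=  - 1123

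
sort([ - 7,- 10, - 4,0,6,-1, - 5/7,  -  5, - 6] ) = [ -10, - 7,-6, - 5,-4,-1, - 5/7,0,6] 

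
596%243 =110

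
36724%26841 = 9883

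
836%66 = 44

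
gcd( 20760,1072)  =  8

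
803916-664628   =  139288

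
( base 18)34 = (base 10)58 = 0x3a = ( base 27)24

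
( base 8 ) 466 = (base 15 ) 15a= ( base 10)310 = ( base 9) 374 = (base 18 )h4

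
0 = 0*1288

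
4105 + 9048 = 13153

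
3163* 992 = 3137696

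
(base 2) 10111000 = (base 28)6G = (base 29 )6A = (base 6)504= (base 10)184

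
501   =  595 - 94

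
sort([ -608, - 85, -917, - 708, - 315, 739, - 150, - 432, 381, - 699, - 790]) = [ - 917, - 790, - 708, - 699, - 608, - 432, - 315, - 150, - 85,381,739 ] 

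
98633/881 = 111+ 842/881 = 111.96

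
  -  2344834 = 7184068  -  9528902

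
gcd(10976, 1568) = 1568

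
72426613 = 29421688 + 43004925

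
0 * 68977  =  0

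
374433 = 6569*57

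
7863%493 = 468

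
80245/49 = 1637+ 32/49=1637.65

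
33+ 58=91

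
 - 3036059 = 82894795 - 85930854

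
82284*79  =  6500436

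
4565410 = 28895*158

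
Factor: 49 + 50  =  3^2*11^1 = 99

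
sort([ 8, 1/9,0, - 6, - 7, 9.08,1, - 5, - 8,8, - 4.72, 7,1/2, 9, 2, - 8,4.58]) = [ - 8, - 8, - 7, - 6, - 5, - 4.72, 0, 1/9 , 1/2, 1, 2, 4.58  ,  7 , 8, 8, 9,9.08] 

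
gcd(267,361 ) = 1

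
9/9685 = 9/9685 = 0.00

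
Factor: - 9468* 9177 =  - 2^2*3^3*7^1*19^1 *23^1*263^1  =  - 86887836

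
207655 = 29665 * 7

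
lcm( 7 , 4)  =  28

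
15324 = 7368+7956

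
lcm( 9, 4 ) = 36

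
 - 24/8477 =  - 1 + 8453/8477 = - 0.00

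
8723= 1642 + 7081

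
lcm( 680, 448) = 38080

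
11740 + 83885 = 95625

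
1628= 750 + 878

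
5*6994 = 34970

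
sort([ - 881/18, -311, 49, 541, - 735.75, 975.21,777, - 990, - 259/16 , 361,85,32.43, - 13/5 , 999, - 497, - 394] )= [ - 990, - 735.75, - 497, - 394,-311, - 881/18, - 259/16, - 13/5,32.43,49, 85,361,541, 777, 975.21, 999 ] 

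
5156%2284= 588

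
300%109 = 82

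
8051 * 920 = 7406920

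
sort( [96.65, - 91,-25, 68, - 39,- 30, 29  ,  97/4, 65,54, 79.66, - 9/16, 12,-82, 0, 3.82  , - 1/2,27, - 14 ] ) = [ - 91, - 82, - 39 ,-30, - 25, - 14, - 9/16, - 1/2, 0, 3.82,12, 97/4, 27, 29, 54,65, 68, 79.66, 96.65 ]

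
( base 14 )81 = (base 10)113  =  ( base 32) 3h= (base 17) 6B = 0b1110001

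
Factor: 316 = 2^2*79^1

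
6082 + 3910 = 9992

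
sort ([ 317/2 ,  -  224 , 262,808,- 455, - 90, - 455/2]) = [ - 455, - 455/2,-224, - 90, 317/2,262,  808] 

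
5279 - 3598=1681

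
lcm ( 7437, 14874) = 14874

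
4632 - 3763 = 869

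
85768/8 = 10721= 10721.00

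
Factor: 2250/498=3^1*5^3*83^( - 1 ) = 375/83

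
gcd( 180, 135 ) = 45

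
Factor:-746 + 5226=2^7 * 5^1*7^1 = 4480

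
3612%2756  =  856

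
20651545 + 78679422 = 99330967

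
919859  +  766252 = 1686111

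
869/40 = 869/40=21.73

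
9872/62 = 4936/31 = 159.23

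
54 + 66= 120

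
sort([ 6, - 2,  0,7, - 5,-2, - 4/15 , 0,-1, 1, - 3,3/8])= [-5, - 3, -2,  -  2, - 1, - 4/15,0,0,3/8,  1 , 6,7] 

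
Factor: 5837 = 13^1*449^1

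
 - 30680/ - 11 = 30680/11=2789.09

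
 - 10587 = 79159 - 89746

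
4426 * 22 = 97372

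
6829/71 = 6829/71= 96.18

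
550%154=88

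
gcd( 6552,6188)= 364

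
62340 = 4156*15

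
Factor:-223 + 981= 2^1*379^1 =758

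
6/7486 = 3/3743 = 0.00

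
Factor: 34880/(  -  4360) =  - 2^3 =- 8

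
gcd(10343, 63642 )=1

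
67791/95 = 67791/95 = 713.59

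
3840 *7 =26880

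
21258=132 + 21126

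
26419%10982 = 4455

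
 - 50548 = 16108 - 66656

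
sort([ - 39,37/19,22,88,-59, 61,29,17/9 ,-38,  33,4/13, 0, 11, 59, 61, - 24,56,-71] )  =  [ - 71,-59, - 39, - 38, - 24,0,4/13, 17/9,37/19,  11,  22,29,33,56, 59,61,61,88 ] 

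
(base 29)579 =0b1000101000001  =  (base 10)4417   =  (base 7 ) 15610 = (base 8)10501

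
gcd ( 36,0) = 36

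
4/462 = 2/231 = 0.01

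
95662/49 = 1952 + 2/7 = 1952.29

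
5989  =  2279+3710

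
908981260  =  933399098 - 24417838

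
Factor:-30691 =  - 47^1*653^1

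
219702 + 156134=375836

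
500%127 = 119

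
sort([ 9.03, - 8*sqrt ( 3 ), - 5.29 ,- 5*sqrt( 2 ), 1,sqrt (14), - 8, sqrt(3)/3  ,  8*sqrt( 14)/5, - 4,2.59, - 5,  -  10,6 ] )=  [ - 8*sqrt ( 3), - 10, - 8,- 5*sqrt( 2), - 5.29 , -5,-4,sqrt(3)/3,1,2.59, sqrt( 14), 8*sqrt( 14)/5, 6, 9.03] 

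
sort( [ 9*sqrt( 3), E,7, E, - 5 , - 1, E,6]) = [ - 5,-1,E,  E,E, 6  ,  7,9*sqrt( 3) ] 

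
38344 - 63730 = -25386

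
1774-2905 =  - 1131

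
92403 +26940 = 119343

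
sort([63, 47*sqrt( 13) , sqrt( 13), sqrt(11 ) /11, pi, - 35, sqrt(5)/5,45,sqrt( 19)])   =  [ - 35, sqrt( 11 )/11, sqrt(5)/5,pi, sqrt(13),sqrt ( 19 ),45, 63, 47*sqrt(13 ) ] 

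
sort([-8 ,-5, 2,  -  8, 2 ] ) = [- 8,  -  8,  -  5,2, 2 ] 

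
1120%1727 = 1120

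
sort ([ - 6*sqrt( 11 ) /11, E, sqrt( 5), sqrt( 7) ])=[ -6*sqrt( 11)/11, sqrt(5 ), sqrt(7 ), E ] 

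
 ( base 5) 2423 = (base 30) c3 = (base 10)363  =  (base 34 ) an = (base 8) 553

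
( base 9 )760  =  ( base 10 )621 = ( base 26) nn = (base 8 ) 1155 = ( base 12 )439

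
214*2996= 641144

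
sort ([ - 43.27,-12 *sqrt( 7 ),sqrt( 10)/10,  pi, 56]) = [ - 43.27, - 12*sqrt (7), sqrt( 10)/10,pi, 56] 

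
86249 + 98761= 185010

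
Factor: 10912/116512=31^1*331^ ( - 1) = 31/331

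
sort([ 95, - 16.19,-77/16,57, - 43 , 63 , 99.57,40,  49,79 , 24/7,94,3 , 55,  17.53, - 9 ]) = [ - 43, - 16.19, - 9,  -  77/16,3,24/7 , 17.53,40,49,  55,  57, 63,79, 94,95, 99.57 ] 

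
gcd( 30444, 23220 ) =516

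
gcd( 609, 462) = 21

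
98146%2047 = 1937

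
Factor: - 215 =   -  5^1*43^1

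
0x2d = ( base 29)1g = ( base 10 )45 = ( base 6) 113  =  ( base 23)1m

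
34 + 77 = 111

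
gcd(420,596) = 4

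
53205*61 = 3245505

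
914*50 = 45700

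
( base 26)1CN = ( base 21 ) 263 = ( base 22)21L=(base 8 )1763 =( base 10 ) 1011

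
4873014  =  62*78597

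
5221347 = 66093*79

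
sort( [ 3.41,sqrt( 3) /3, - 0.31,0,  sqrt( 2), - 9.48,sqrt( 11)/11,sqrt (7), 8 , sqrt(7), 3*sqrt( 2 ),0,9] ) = [ - 9.48,- 0.31,0,0, sqrt( 11 )/11,sqrt( 3)/3,sqrt( 2),sqrt(7 ),sqrt( 7),3.41, 3*sqrt (2 ),8, 9 ]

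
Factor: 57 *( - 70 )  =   -3990 = - 2^1*3^1*5^1*7^1 * 19^1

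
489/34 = 14 + 13/34 = 14.38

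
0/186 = 0 = 0.00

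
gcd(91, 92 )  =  1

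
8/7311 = 8/7311 = 0.00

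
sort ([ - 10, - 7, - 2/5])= [ - 10, - 7, - 2/5] 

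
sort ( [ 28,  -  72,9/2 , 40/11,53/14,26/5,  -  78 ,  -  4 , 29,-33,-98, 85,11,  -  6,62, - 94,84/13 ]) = [ - 98,  -  94, - 78, - 72, - 33, - 6,  -  4,  40/11, 53/14 , 9/2 , 26/5,84/13,11, 28, 29,62, 85]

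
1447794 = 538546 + 909248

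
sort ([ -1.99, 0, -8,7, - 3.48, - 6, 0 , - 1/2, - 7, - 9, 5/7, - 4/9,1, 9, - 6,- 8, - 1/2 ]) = [ - 9  , - 8, - 8, - 7, - 6, - 6, - 3.48,  -  1.99,-1/2, - 1/2, - 4/9,0, 0,5/7, 1,7, 9 ] 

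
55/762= 55/762 = 0.07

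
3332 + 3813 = 7145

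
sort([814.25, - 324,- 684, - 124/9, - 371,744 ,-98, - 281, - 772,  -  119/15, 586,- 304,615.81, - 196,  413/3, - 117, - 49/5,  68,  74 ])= [-772, - 684, -371,-324,-304,- 281,-196,-117, - 98, - 124/9, - 49/5, - 119/15, 68,74,413/3,586, 615.81,  744, 814.25 ]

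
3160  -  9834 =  - 6674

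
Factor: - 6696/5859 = - 2^3* 7^(- 1) = - 8/7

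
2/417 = 2/417 = 0.00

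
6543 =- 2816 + 9359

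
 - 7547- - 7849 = 302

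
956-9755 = -8799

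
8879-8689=190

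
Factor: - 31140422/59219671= - 2^1*7^(  -  1)*47^( - 1 )* 1999^1  *  7789^1 * 179999^(-1)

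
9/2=9/2 = 4.50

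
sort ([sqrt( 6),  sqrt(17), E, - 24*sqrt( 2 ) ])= [-24*sqrt( 2 ), sqrt (6), E,sqrt( 17 ) ]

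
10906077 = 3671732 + 7234345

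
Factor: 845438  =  2^1 * 11^1 * 83^1*463^1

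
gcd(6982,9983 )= 1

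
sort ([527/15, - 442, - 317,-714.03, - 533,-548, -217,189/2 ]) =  [  -  714.03,-548,-533, - 442 , - 317, - 217,527/15, 189/2 ]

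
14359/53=270 + 49/53= 270.92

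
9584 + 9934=19518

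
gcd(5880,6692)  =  28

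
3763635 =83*45345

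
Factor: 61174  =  2^1*73^1* 419^1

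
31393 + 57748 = 89141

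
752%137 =67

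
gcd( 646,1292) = 646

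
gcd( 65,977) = 1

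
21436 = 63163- 41727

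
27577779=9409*2931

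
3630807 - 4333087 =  - 702280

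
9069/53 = 171 + 6/53= 171.11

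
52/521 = 52/521 = 0.10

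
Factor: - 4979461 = - 89^1*55949^1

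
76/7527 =76/7527 = 0.01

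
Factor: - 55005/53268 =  - 95/92= -2^ ( - 2)* 5^1*19^1*23^ ( - 1) 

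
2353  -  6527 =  - 4174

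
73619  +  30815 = 104434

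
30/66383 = 30/66383 = 0.00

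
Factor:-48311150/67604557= - 2^1*5^2 * 43^( - 1)*313^( -1 )*467^1*2069^1*5023^(  -  1)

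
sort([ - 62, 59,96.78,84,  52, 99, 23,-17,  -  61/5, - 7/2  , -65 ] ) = [- 65, - 62, -17, - 61/5, - 7/2, 23,52,59,84,  96.78,99]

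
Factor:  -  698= -2^1*349^1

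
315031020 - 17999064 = 297031956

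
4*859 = 3436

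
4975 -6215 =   -  1240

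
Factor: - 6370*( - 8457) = 53871090 = 2^1*3^1*5^1*7^2*13^1*2819^1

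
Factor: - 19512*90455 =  - 1764957960 = -  2^3 * 3^2*5^1*79^1 *229^1*271^1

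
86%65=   21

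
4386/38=2193/19  =  115.42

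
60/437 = 60/437= 0.14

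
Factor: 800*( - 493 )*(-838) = 2^6*5^2*17^1 * 29^1*419^1 = 330507200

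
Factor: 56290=2^1*5^1*13^1*433^1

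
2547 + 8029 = 10576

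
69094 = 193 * 358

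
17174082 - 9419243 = 7754839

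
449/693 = 449/693 = 0.65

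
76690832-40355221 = 36335611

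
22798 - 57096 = - 34298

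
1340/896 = 335/224 = 1.50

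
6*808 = 4848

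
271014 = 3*90338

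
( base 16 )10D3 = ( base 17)ef6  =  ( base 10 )4307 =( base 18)d55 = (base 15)1422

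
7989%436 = 141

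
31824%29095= 2729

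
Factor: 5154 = 2^1*3^1*859^1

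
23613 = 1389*17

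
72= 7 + 65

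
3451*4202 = 14501102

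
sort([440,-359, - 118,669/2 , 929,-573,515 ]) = [ - 573, - 359 ,-118, 669/2, 440,515 , 929]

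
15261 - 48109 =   -  32848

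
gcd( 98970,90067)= 1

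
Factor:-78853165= - 5^1*15770633^1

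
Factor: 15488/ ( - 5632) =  - 11/4 = - 2^( - 2 )*11^1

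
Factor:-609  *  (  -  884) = 538356 = 2^2*3^1* 7^1 * 13^1 * 17^1*29^1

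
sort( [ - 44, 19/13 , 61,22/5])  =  [ - 44,19/13, 22/5, 61 ]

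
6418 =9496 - 3078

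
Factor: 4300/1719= 2^2*3^( - 2 )*5^2 * 43^1*191^ ( - 1)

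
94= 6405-6311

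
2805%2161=644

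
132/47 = 132/47 = 2.81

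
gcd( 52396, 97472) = 4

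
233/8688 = 233/8688 = 0.03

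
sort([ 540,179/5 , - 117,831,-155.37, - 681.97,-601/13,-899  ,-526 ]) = [ - 899,-681.97 ,  -  526 , - 155.37,-117, - 601/13, 179/5,540, 831]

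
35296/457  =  35296/457 =77.23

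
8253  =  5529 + 2724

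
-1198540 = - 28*42805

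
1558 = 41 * 38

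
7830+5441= 13271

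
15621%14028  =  1593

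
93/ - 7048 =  - 93/7048 = -0.01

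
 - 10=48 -58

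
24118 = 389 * 62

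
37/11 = 3 + 4/11 = 3.36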